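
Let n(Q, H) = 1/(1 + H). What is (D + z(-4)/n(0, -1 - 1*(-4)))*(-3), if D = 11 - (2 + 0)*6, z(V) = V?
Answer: 51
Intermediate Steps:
D = -1 (D = 11 - 2*6 = 11 - 1*12 = 11 - 12 = -1)
(D + z(-4)/n(0, -1 - 1*(-4)))*(-3) = (-1 - 4/(1/(1 + (-1 - 1*(-4)))))*(-3) = (-1 - 4/(1/(1 + (-1 + 4))))*(-3) = (-1 - 4/(1/(1 + 3)))*(-3) = (-1 - 4/(1/4))*(-3) = (-1 - 4/¼)*(-3) = (-1 - 4*4)*(-3) = (-1 - 16)*(-3) = -17*(-3) = 51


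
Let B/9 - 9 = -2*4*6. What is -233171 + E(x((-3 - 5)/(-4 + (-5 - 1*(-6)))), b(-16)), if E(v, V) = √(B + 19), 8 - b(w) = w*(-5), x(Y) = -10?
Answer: -233171 + 2*I*√83 ≈ -2.3317e+5 + 18.221*I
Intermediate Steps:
B = -351 (B = 81 + 9*(-2*4*6) = 81 + 9*(-8*6) = 81 + 9*(-48) = 81 - 432 = -351)
b(w) = 8 + 5*w (b(w) = 8 - w*(-5) = 8 - (-5)*w = 8 + 5*w)
E(v, V) = 2*I*√83 (E(v, V) = √(-351 + 19) = √(-332) = 2*I*√83)
-233171 + E(x((-3 - 5)/(-4 + (-5 - 1*(-6)))), b(-16)) = -233171 + 2*I*√83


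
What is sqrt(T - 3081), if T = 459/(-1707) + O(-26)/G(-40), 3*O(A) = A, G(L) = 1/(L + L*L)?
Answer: 7*I*sqrt(109690682)/569 ≈ 128.85*I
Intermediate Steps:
G(L) = 1/(L + L**2)
O(A) = A/3
T = -7693033/569 (T = 459/(-1707) + ((1/3)*(-26))/((1/((-40)*(1 - 40)))) = 459*(-1/1707) - 26/(3*((-1/40/(-39)))) = -153/569 - 26/(3*((-1/40*(-1/39)))) = -153/569 - 26/(3*1/1560) = -153/569 - 26/3*1560 = -153/569 - 13520 = -7693033/569 ≈ -13520.)
sqrt(T - 3081) = sqrt(-7693033/569 - 3081) = sqrt(-9446122/569) = 7*I*sqrt(109690682)/569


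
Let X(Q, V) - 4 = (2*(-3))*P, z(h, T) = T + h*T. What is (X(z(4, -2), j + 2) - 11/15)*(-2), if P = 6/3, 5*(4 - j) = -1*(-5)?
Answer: 262/15 ≈ 17.467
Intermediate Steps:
j = 3 (j = 4 - (-1)*(-5)/5 = 4 - 1/5*5 = 4 - 1 = 3)
P = 2 (P = 6*(1/3) = 2)
z(h, T) = T + T*h
X(Q, V) = -8 (X(Q, V) = 4 + (2*(-3))*2 = 4 - 6*2 = 4 - 12 = -8)
(X(z(4, -2), j + 2) - 11/15)*(-2) = (-8 - 11/15)*(-2) = -131/15*(-2) = 262/15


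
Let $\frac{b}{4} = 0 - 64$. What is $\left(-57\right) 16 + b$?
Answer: $-1168$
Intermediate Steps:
$b = -256$ ($b = 4 \left(0 - 64\right) = 4 \left(-64\right) = -256$)
$\left(-57\right) 16 + b = \left(-57\right) 16 - 256 = -912 - 256 = -1168$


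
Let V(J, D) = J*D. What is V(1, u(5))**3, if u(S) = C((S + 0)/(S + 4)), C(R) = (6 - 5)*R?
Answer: 125/729 ≈ 0.17147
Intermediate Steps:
C(R) = R (C(R) = 1*R = R)
u(S) = S/(4 + S) (u(S) = (S + 0)/(S + 4) = S/(4 + S))
V(J, D) = D*J
V(1, u(5))**3 = ((5/(4 + 5))*1)**3 = ((5/9)*1)**3 = (5/9)**3 = 125/729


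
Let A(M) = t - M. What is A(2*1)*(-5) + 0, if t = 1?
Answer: 5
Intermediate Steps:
A(M) = 1 - M
A(2*1)*(-5) + 0 = (1 - 2)*(-5) + 0 = -1*(-5) + 0 = 5 + 0 = 5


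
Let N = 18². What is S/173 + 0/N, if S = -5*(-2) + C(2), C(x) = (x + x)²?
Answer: 26/173 ≈ 0.15029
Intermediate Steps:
C(x) = 4*x² (C(x) = (2*x)² = 4*x²)
S = 26 (S = -5*(-2) + 4*2² = 10 + 4*4 = 10 + 16 = 26)
N = 324
S/173 + 0/N = 26/173 + 0/324 = 26*(1/173) + 0*(1/324) = 26/173 + 0 = 26/173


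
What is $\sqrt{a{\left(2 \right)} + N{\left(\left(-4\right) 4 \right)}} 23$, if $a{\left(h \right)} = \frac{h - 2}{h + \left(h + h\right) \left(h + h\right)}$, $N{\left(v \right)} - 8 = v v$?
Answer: $46 \sqrt{66} \approx 373.71$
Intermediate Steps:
$N{\left(v \right)} = 8 + v^{2}$ ($N{\left(v \right)} = 8 + v v = 8 + v^{2}$)
$a{\left(h \right)} = \frac{-2 + h}{h + 4 h^{2}}$ ($a{\left(h \right)} = \frac{-2 + h}{h + 2 h 2 h} = \frac{-2 + h}{h + 4 h^{2}}$)
$\sqrt{a{\left(2 \right)} + N{\left(\left(-4\right) 4 \right)}} 23 = \sqrt{\frac{-2 + 2}{2 \left(1 + 4 \cdot 2\right)} + \left(8 + \left(\left(-4\right) 4\right)^{2}\right)} 23 = \sqrt{\frac{1}{2} \frac{1}{1 + 8} \cdot 0 + \left(8 + \left(-16\right)^{2}\right)} 23 = \sqrt{\frac{1}{2} \cdot \frac{1}{9} \cdot 0 + \left(8 + 256\right)} 23 = \sqrt{\frac{1}{2} \cdot \frac{1}{9} \cdot 0 + 264} \cdot 23 = \sqrt{0 + 264} \cdot 23 = \sqrt{264} \cdot 23 = 2 \sqrt{66} \cdot 23 = 46 \sqrt{66}$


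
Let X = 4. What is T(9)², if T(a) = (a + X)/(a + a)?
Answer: 169/324 ≈ 0.52160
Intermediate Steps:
T(a) = (4 + a)/(2*a) (T(a) = (a + 4)/(a + a) = (4 + a)/((2*a)) = (4 + a)*(1/(2*a)) = (4 + a)/(2*a))
T(9)² = ((½)*(4 + 9)/9)² = ((½)*(⅑)*13)² = (13/18)² = 169/324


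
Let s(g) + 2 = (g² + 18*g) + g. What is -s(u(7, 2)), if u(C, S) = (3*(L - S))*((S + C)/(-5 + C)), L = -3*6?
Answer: -67768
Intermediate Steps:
L = -18
u(C, S) = (-54 - 3*S)*(C + S)/(-5 + C) (u(C, S) = (3*(-18 - S))*((S + C)/(-5 + C)) = (-54 - 3*S)*((C + S)/(-5 + C)) = (-54 - 3*S)*(C + S)/(-5 + C))
s(g) = -2 + g² + 19*g (s(g) = -2 + ((g² + 18*g) + g) = -2 + (g² + 19*g) = -2 + g² + 19*g)
-s(u(7, 2)) = -(-2 + (3*(-1*2² - 18*7 - 18*2 - 1*7*2)/(-5 + 7))² + 19*(3*(-1*2² - 18*7 - 18*2 - 1*7*2)/(-5 + 7))) = -(-2 + (3*(-1*4 - 126 - 36 - 14)/2)² + 19*(3*(-1*4 - 126 - 36 - 14)/2)) = -(-2 + (3*(½)*(-4 - 126 - 36 - 14))² + 19*(3*(½)*(-4 - 126 - 36 - 14))) = -(-2 + (3*(½)*(-180))² + 19*(3*(½)*(-180))) = -(-2 + (-270)² + 19*(-270)) = -(-2 + 72900 - 5130) = -1*67768 = -67768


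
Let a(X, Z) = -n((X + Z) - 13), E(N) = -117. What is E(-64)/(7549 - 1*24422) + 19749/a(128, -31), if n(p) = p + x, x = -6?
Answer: -111071917/438698 ≈ -253.19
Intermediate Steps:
n(p) = -6 + p (n(p) = p - 6 = -6 + p)
a(X, Z) = 19 - X - Z (a(X, Z) = -(-6 + ((X + Z) - 13)) = -(-6 + (-13 + X + Z)) = -(-19 + X + Z) = 19 - X - Z)
E(-64)/(7549 - 1*24422) + 19749/a(128, -31) = -117/(7549 - 1*24422) + 19749/(19 - 1*128 - 1*(-31)) = -117/(7549 - 24422) + 19749/(19 - 128 + 31) = -117/(-16873) + 19749/(-78) = -117*(-1/16873) + 19749*(-1/78) = 117/16873 - 6583/26 = -111071917/438698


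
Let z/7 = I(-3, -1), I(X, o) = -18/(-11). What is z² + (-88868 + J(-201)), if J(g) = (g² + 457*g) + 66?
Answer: -16955342/121 ≈ -1.4013e+5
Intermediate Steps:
I(X, o) = 18/11 (I(X, o) = -18*(-1/11) = 18/11)
z = 126/11 (z = 7*(18/11) = 126/11 ≈ 11.455)
J(g) = 66 + g² + 457*g
z² + (-88868 + J(-201)) = (126/11)² + (-88868 + (66 + (-201)² + 457*(-201))) = 15876/121 + (-88868 + (66 + 40401 - 91857)) = 15876/121 + (-88868 - 51390) = 15876/121 - 140258 = -16955342/121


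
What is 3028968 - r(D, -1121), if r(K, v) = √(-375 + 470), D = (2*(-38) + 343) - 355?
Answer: 3028968 - √95 ≈ 3.0290e+6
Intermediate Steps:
D = -88 (D = (-76 + 343) - 355 = 267 - 355 = -88)
r(K, v) = √95
3028968 - r(D, -1121) = 3028968 - √95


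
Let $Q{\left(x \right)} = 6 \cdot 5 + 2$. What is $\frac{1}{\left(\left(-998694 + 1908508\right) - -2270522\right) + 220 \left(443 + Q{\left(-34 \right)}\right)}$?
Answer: $\frac{1}{3284836} \approx 3.0443 \cdot 10^{-7}$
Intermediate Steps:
$Q{\left(x \right)} = 32$ ($Q{\left(x \right)} = 30 + 2 = 32$)
$\frac{1}{\left(\left(-998694 + 1908508\right) - -2270522\right) + 220 \left(443 + Q{\left(-34 \right)}\right)} = \frac{1}{\left(\left(-998694 + 1908508\right) - -2270522\right) + 220 \left(443 + 32\right)} = \frac{1}{\left(909814 + 2270522\right) + 220 \cdot 475} = \frac{1}{3180336 + 104500} = \frac{1}{3284836}$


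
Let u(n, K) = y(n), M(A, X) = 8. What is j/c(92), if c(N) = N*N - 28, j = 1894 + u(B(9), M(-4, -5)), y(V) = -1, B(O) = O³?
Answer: 631/2812 ≈ 0.22440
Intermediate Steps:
u(n, K) = -1
j = 1893 (j = 1894 - 1 = 1893)
c(N) = -28 + N² (c(N) = N² - 28 = -28 + N²)
j/c(92) = 1893/(-28 + 92²) = 1893/(-28 + 8464) = 1893/8436 = 1893*(1/8436) = 631/2812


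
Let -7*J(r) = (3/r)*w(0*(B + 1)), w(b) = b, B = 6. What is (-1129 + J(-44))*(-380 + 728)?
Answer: -392892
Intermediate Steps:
J(r) = 0 (J(r) = -3/r*0*(6 + 1)/7 = -3/r*0*7/7 = -3/r*0/7 = -1/7*0 = 0)
(-1129 + J(-44))*(-380 + 728) = (-1129 + 0)*(-380 + 728) = -1129*348 = -392892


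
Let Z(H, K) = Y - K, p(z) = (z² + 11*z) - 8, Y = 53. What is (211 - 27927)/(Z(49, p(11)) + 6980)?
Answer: -2132/523 ≈ -4.0765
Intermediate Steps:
p(z) = -8 + z² + 11*z
Z(H, K) = 53 - K
(211 - 27927)/(Z(49, p(11)) + 6980) = (211 - 27927)/((53 - (-8 + 11² + 11*11)) + 6980) = -27716/((53 - (-8 + 121 + 121)) + 6980) = -27716/((53 - 1*234) + 6980) = -27716/((53 - 234) + 6980) = -27716/(-181 + 6980) = -27716/6799 = -27716*1/6799 = -2132/523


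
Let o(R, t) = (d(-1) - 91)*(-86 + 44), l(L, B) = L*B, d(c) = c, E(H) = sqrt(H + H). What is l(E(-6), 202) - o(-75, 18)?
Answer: -3864 + 404*I*sqrt(3) ≈ -3864.0 + 699.75*I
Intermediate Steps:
E(H) = sqrt(2)*sqrt(H) (E(H) = sqrt(2*H) = sqrt(2)*sqrt(H))
l(L, B) = B*L
o(R, t) = 3864 (o(R, t) = (-1 - 91)*(-86 + 44) = -92*(-42) = 3864)
l(E(-6), 202) - o(-75, 18) = 202*(sqrt(2)*sqrt(-6)) - 1*3864 = 202*(sqrt(2)*(I*sqrt(6))) - 3864 = 202*(2*I*sqrt(3)) - 3864 = 404*I*sqrt(3) - 3864 = -3864 + 404*I*sqrt(3)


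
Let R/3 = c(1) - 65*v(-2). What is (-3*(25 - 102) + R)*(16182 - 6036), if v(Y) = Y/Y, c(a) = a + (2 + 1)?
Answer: 487008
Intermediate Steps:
c(a) = 3 + a (c(a) = a + 3 = 3 + a)
v(Y) = 1
R = -183 (R = 3*((3 + 1) - 65*1) = 3*(4 - 65) = 3*(-61) = -183)
(-3*(25 - 102) + R)*(16182 - 6036) = (-3*(25 - 102) - 183)*(16182 - 6036) = (-3*(-77) - 183)*10146 = (231 - 183)*10146 = 48*10146 = 487008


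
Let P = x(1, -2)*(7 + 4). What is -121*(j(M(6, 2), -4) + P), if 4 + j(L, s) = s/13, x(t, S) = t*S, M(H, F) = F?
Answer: 41382/13 ≈ 3183.2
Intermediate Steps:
x(t, S) = S*t
j(L, s) = -4 + s/13
P = -22 (P = (-2*1)*(7 + 4) = -2*11 = -22)
-121*(j(M(6, 2), -4) + P) = -121*((-4 + (1/13)*(-4)) - 22) = -121*((-4 - 4/13) - 22) = -121*(-56/13 - 22) = -121*(-342/13) = 41382/13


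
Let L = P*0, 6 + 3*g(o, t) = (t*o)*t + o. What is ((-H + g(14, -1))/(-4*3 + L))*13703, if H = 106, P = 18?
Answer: 1014022/9 ≈ 1.1267e+5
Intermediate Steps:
g(o, t) = -2 + o/3 + o*t²/3 (g(o, t) = -2 + ((t*o)*t + o)/3 = -2 + ((o*t)*t + o)/3 = -2 + (o*t² + o)/3 = -2 + (o + o*t²)/3 = -2 + (o/3 + o*t²/3) = -2 + o/3 + o*t²/3)
L = 0 (L = 18*0 = 0)
((-H + g(14, -1))/(-4*3 + L))*13703 = ((-1*106 + (-2 + (⅓)*14 + (⅓)*14*(-1)²))/(-4*3 + 0))*13703 = ((-106 + (-2 + 14/3 + (⅓)*14*1))/(-12 + 0))*13703 = ((-106 + (-2 + 14/3 + 14/3))/(-12))*13703 = ((-106 + 22/3)*(-1/12))*13703 = -296/3*(-1/12)*13703 = (74/9)*13703 = 1014022/9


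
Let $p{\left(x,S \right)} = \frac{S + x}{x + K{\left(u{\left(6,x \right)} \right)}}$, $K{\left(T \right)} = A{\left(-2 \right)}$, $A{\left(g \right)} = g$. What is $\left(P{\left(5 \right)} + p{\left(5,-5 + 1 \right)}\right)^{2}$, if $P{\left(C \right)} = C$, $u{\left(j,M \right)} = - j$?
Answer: $\frac{256}{9} \approx 28.444$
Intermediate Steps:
$K{\left(T \right)} = -2$
$p{\left(x,S \right)} = \frac{S + x}{-2 + x}$ ($p{\left(x,S \right)} = \frac{S + x}{x - 2} = \frac{S + x}{-2 + x}$)
$\left(P{\left(5 \right)} + p{\left(5,-5 + 1 \right)}\right)^{2} = \left(5 + \frac{\left(-5 + 1\right) + 5}{-2 + 5}\right)^{2} = \left(5 + \frac{-4 + 5}{3}\right)^{2} = \left(5 + \frac{1}{3} \cdot 1\right)^{2} = \left(5 + \frac{1}{3}\right)^{2} = \left(\frac{16}{3}\right)^{2} = \frac{256}{9}$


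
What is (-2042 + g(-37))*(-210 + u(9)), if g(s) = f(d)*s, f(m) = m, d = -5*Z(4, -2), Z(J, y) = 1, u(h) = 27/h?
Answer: 384399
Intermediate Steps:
d = -5 (d = -5*1 = -5)
g(s) = -5*s
(-2042 + g(-37))*(-210 + u(9)) = (-2042 - 5*(-37))*(-210 + 27/9) = (-2042 + 185)*(-210 + 27*(⅑)) = -1857*(-210 + 3) = -1857*(-207) = 384399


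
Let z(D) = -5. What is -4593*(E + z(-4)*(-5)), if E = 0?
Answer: -114825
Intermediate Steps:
-4593*(E + z(-4)*(-5)) = -4593*(0 - 5*(-5)) = -4593*(0 + 25) = -4593*25 = -114825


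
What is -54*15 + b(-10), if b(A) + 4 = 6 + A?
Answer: -818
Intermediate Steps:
b(A) = 2 + A (b(A) = -4 + (6 + A) = 2 + A)
-54*15 + b(-10) = -54*15 + (2 - 10) = -810 - 8 = -818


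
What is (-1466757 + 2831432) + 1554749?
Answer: 2919424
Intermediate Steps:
(-1466757 + 2831432) + 1554749 = 1364675 + 1554749 = 2919424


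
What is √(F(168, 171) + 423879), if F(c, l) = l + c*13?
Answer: √426234 ≈ 652.87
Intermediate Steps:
F(c, l) = l + 13*c
√(F(168, 171) + 423879) = √((171 + 13*168) + 423879) = √((171 + 2184) + 423879) = √(2355 + 423879) = √426234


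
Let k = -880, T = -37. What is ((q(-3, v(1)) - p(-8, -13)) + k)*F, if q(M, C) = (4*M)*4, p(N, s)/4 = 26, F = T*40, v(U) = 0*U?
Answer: 1527360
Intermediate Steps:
v(U) = 0
F = -1480 (F = -37*40 = -1480)
p(N, s) = 104 (p(N, s) = 4*26 = 104)
q(M, C) = 16*M
((q(-3, v(1)) - p(-8, -13)) + k)*F = ((16*(-3) - 1*104) - 880)*(-1480) = ((-48 - 104) - 880)*(-1480) = (-152 - 880)*(-1480) = -1032*(-1480) = 1527360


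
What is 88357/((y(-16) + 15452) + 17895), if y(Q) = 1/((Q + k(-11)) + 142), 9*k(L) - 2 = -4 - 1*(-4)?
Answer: 100373552/37882201 ≈ 2.6496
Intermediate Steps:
k(L) = 2/9 (k(L) = 2/9 + (-4 - 1*(-4))/9 = 2/9 + (-4 + 4)/9 = 2/9 + (⅑)*0 = 2/9 + 0 = 2/9)
y(Q) = 1/(1280/9 + Q) (y(Q) = 1/((Q + 2/9) + 142) = 1/((2/9 + Q) + 142) = 1/(1280/9 + Q))
88357/((y(-16) + 15452) + 17895) = 88357/((9/(1280 + 9*(-16)) + 15452) + 17895) = 88357/((9/(1280 - 144) + 15452) + 17895) = 88357/((9/1136 + 15452) + 17895) = 88357/(17553481/1136 + 17895) = 88357/(37882201/1136) = 88357*(1136/37882201) = 100373552/37882201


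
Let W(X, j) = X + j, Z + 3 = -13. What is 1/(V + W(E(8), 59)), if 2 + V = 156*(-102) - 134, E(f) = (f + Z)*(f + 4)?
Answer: -1/16085 ≈ -6.2170e-5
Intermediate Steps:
Z = -16 (Z = -3 - 13 = -16)
E(f) = (-16 + f)*(4 + f) (E(f) = (f - 16)*(f + 4) = (-16 + f)*(4 + f))
V = -16048 (V = -2 + (156*(-102) - 134) = -2 + (-15912 - 134) = -2 - 16046 = -16048)
1/(V + W(E(8), 59)) = 1/(-16048 + ((-64 + 8**2 - 12*8) + 59)) = 1/(-16048 + ((-64 + 64 - 96) + 59)) = 1/(-16048 + (-96 + 59)) = 1/(-16048 - 37) = 1/(-16085) = -1/16085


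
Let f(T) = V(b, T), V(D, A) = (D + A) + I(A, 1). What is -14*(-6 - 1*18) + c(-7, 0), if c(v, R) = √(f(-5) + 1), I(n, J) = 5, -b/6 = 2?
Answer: 336 + I*√11 ≈ 336.0 + 3.3166*I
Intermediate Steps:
b = -12 (b = -6*2 = -12)
V(D, A) = 5 + A + D (V(D, A) = (D + A) + 5 = (A + D) + 5 = 5 + A + D)
f(T) = -7 + T (f(T) = 5 + T - 12 = -7 + T)
c(v, R) = I*√11 (c(v, R) = √((-7 - 5) + 1) = √(-12 + 1) = √(-11) = I*√11)
-14*(-6 - 1*18) + c(-7, 0) = -14*(-6 - 1*18) + I*√11 = -14*(-6 - 18) + I*√11 = -14*(-24) + I*√11 = 336 + I*√11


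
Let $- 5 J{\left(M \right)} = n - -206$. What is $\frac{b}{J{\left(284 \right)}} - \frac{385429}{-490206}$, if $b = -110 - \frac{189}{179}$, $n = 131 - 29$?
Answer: $\frac{34986748499}{13513018596} \approx 2.5891$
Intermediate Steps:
$n = 102$
$J{\left(M \right)} = - \frac{308}{5}$ ($J{\left(M \right)} = - \frac{102 - -206}{5} = - \frac{102 + 206}{5} = \left(- \frac{1}{5}\right) 308 = - \frac{308}{5}$)
$b = - \frac{19879}{179}$ ($b = -110 - \frac{189}{179} = - \frac{19879}{179} \approx -111.06$)
$\frac{b}{J{\left(284 \right)}} - \frac{385429}{-490206} = - \frac{19879}{179 \left(- \frac{308}{5}\right)} - \frac{385429}{-490206} = \left(- \frac{19879}{179}\right) \left(- \frac{5}{308}\right) - - \frac{385429}{490206} = \frac{99395}{55132} + \frac{385429}{490206} = \frac{34986748499}{13513018596}$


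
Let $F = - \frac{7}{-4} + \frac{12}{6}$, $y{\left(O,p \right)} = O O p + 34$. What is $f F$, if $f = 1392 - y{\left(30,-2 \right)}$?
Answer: $\frac{23685}{2} \approx 11843.0$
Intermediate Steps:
$y{\left(O,p \right)} = 34 + p O^{2}$ ($y{\left(O,p \right)} = O^{2} p + 34 = p O^{2} + 34 = 34 + p O^{2}$)
$F = \frac{15}{4}$ ($F = \left(-7\right) \left(- \frac{1}{4}\right) + 12 \cdot \frac{1}{6} = \frac{7}{4} + 2 = \frac{15}{4} \approx 3.75$)
$f = 3158$ ($f = 1392 - \left(34 - 2 \cdot 30^{2}\right) = 1392 - \left(34 - 1800\right) = 1392 - -1766 = 1392 + 1766 = 3158$)
$f F = 3158 \cdot \frac{15}{4} = \frac{23685}{2}$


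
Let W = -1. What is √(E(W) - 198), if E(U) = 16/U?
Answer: I*√214 ≈ 14.629*I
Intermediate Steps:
√(E(W) - 198) = √(16/(-1) - 198) = √(16*(-1) - 198) = √(-16 - 198) = √(-214) = I*√214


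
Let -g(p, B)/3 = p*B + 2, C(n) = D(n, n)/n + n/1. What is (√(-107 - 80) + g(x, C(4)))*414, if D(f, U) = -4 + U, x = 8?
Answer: -42228 + 414*I*√187 ≈ -42228.0 + 5661.4*I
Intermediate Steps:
C(n) = n + (-4 + n)/n (C(n) = (-4 + n)/n + n/1 = (-4 + n)/n + n*1 = (-4 + n)/n + n = n + (-4 + n)/n)
g(p, B) = -6 - 3*B*p (g(p, B) = -3*(p*B + 2) = -3*(B*p + 2) = -3*(2 + B*p) = -6 - 3*B*p)
(√(-107 - 80) + g(x, C(4)))*414 = (√(-107 - 80) + (-6 - 3*(1 + 4 - 4/4)*8))*414 = (√(-187) + (-6 - 3*(1 + 4 - 4*¼)*8))*414 = (I*√187 + (-6 - 3*(1 + 4 - 1)*8))*414 = (I*√187 + (-6 - 3*4*8))*414 = (I*√187 + (-6 - 96))*414 = (I*√187 - 102)*414 = (-102 + I*√187)*414 = -42228 + 414*I*√187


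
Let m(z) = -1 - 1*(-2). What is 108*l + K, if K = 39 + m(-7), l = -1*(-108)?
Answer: 11704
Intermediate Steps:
m(z) = 1 (m(z) = -1 + 2 = 1)
l = 108
K = 40 (K = 39 + 1 = 40)
108*l + K = 108*108 + 40 = 11664 + 40 = 11704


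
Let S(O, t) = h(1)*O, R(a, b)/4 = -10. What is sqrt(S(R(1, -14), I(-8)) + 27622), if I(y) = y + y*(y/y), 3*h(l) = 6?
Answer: sqrt(27542) ≈ 165.96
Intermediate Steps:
h(l) = 2 (h(l) = (1/3)*6 = 2)
R(a, b) = -40 (R(a, b) = 4*(-10) = -40)
I(y) = 2*y (I(y) = y + y*1 = y + y = 2*y)
S(O, t) = 2*O
sqrt(S(R(1, -14), I(-8)) + 27622) = sqrt(2*(-40) + 27622) = sqrt(-80 + 27622) = sqrt(27542)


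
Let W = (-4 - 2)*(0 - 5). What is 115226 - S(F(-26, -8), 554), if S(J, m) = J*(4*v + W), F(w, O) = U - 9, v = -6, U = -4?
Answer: 115304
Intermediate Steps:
F(w, O) = -13 (F(w, O) = -4 - 9 = -13)
W = 30 (W = -6*(-5) = 30)
S(J, m) = 6*J (S(J, m) = J*(4*(-6) + 30) = J*(-24 + 30) = J*6 = 6*J)
115226 - S(F(-26, -8), 554) = 115226 - 6*(-13) = 115226 - 1*(-78) = 115226 + 78 = 115304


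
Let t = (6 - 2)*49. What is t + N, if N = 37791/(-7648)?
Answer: 1461217/7648 ≈ 191.06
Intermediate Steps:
N = -37791/7648 (N = 37791*(-1/7648) = -37791/7648 ≈ -4.9413)
t = 196 (t = 4*49 = 196)
t + N = 196 - 37791/7648 = 1461217/7648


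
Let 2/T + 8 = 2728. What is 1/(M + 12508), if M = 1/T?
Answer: 1/13868 ≈ 7.2108e-5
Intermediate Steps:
T = 1/1360 (T = 2/(-8 + 2728) = 2/2720 = 2*(1/2720) = 1/1360 ≈ 0.00073529)
M = 1360 (M = 1/(1/1360) = 1360)
1/(M + 12508) = 1/(1360 + 12508) = 1/13868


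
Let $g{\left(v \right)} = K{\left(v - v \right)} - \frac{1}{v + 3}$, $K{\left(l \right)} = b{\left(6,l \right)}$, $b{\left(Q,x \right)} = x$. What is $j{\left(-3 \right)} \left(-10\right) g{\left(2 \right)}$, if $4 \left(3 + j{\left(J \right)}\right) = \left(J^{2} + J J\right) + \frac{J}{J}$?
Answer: $\frac{7}{2} \approx 3.5$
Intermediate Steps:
$K{\left(l \right)} = l$
$g{\left(v \right)} = - \frac{1}{3 + v}$ ($g{\left(v \right)} = \left(v - v\right) - \frac{1}{v + 3} = 0 - \frac{1}{3 + v} = - \frac{1}{3 + v}$)
$j{\left(J \right)} = - \frac{11}{4} + \frac{J^{2}}{2}$ ($j{\left(J \right)} = -3 + \frac{\left(J^{2} + J J\right) + \frac{J}{J}}{4} = -3 + \frac{\left(J^{2} + J^{2}\right) + 1}{4} = -3 + \frac{2 J^{2} + 1}{4} = -3 + \frac{1 + 2 J^{2}}{4} = -3 + \left(\frac{1}{4} + \frac{J^{2}}{2}\right) = - \frac{11}{4} + \frac{J^{2}}{2}$)
$j{\left(-3 \right)} \left(-10\right) g{\left(2 \right)} = \left(- \frac{11}{4} + \frac{\left(-3\right)^{2}}{2}\right) \left(-10\right) \left(- \frac{1}{3 + 2}\right) = \left(- \frac{11}{4} + \frac{1}{2} \cdot 9\right) \left(-10\right) \left(- \frac{1}{5}\right) = \left(- \frac{11}{4} + \frac{9}{2}\right) \left(-10\right) \left(\left(-1\right) \frac{1}{5}\right) = \frac{7}{4} \left(-10\right) \left(- \frac{1}{5}\right) = \left(- \frac{35}{2}\right) \left(- \frac{1}{5}\right) = \frac{7}{2}$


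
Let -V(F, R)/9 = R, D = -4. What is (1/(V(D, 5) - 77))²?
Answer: 1/14884 ≈ 6.7186e-5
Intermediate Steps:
V(F, R) = -9*R
(1/(V(D, 5) - 77))² = (1/(-9*5 - 77))² = (1/(-45 - 77))² = (1/(-122))² = (-1/122)² = 1/14884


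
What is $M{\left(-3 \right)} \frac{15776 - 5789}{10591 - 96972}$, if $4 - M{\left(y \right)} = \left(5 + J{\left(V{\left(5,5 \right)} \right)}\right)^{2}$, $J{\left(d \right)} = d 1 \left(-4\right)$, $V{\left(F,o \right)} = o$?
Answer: $\frac{2207127}{86381} \approx 25.551$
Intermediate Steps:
$J{\left(d \right)} = - 4 d$ ($J{\left(d \right)} = d \left(-4\right) = - 4 d$)
$M{\left(y \right)} = -221$ ($M{\left(y \right)} = 4 - \left(5 - 20\right)^{2} = 4 - \left(-15\right)^{2} = 4 - 225 = -221$)
$M{\left(-3 \right)} \frac{15776 - 5789}{10591 - 96972} = - 221 \frac{15776 - 5789}{10591 - 96972} = - 221 \frac{9987}{-86381} = - 221 \cdot 9987 \left(- \frac{1}{86381}\right) = \left(-221\right) \left(- \frac{9987}{86381}\right) = \frac{2207127}{86381}$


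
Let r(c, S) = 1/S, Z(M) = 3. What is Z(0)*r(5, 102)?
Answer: 1/34 ≈ 0.029412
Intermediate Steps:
Z(0)*r(5, 102) = 3/102 = 3*(1/102) = 1/34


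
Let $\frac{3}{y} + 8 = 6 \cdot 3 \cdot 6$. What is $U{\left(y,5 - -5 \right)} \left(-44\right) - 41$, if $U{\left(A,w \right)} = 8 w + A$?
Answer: $- \frac{89058}{25} \approx -3562.3$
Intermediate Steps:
$y = \frac{3}{100}$ ($y = \frac{3}{-8 + 6 \cdot 3 \cdot 6} = \frac{3}{-8 + 18 \cdot 6} = \frac{3}{-8 + 108} = \frac{3}{100} \approx 0.03$)
$U{\left(A,w \right)} = A + 8 w$
$U{\left(y,5 - -5 \right)} \left(-44\right) - 41 = \left(\frac{3}{100} + 8 \left(5 - -5\right)\right) \left(-44\right) - 41 = \left(\frac{3}{100} + 8 \left(5 + 5\right)\right) \left(-44\right) - 41 = \left(\frac{3}{100} + 8 \cdot 10\right) \left(-44\right) - 41 = \left(\frac{3}{100} + 80\right) \left(-44\right) - 41 = \frac{8003}{100} \left(-44\right) - 41 = - \frac{88033}{25} - 41 = - \frac{89058}{25}$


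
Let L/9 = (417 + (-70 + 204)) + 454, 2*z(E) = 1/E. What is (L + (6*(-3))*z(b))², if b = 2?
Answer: 326922561/4 ≈ 8.1731e+7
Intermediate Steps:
z(E) = 1/(2*E)
L = 9045 (L = 9*((417 + (-70 + 204)) + 454) = 9*((417 + 134) + 454) = 9*(551 + 454) = 9*1005 = 9045)
(L + (6*(-3))*z(b))² = (9045 + (6*(-3))*((½)/2))² = (9045 - 9/2)² = (18081/2)² = 326922561/4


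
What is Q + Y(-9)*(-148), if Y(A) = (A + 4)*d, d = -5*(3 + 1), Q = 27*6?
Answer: -14638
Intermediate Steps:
Q = 162
d = -20 (d = -5*4 = -20)
Y(A) = -80 - 20*A (Y(A) = (A + 4)*(-20) = (4 + A)*(-20) = -80 - 20*A)
Q + Y(-9)*(-148) = 162 + (-80 - 20*(-9))*(-148) = 162 + (-80 + 180)*(-148) = 162 + 100*(-148) = 162 - 14800 = -14638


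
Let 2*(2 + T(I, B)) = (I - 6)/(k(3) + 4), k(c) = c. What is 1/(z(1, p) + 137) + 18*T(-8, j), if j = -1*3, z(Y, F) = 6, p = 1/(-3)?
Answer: -7721/143 ≈ -53.993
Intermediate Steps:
p = -⅓ (p = 1*(-⅓) = -⅓ ≈ -0.33333)
j = -3
T(I, B) = -17/7 + I/14 (T(I, B) = -2 + ((I - 6)/(3 + 4))/2 = -2 + ((-6 + I)/7)/2 = -2 + ((-6 + I)*(⅐))/2 = -2 + (-6/7 + I/7)/2 = -2 + (-3/7 + I/14) = -17/7 + I/14)
1/(z(1, p) + 137) + 18*T(-8, j) = 1/(6 + 137) + 18*(-17/7 + (1/14)*(-8)) = 1/143 + 18*(-17/7 - 4/7) = 1/143 + 18*(-3) = 1/143 - 54 = -7721/143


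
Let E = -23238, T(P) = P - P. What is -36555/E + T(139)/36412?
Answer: 12185/7746 ≈ 1.5731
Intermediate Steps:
T(P) = 0
-36555/E + T(139)/36412 = -36555/(-23238) + 0/36412 = -36555*(-1/23238) + 0*(1/36412) = 12185/7746 + 0 = 12185/7746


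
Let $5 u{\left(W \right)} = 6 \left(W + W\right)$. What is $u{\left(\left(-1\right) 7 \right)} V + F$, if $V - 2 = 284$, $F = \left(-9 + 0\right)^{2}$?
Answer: $- \frac{23619}{5} \approx -4723.8$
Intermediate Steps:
$F = 81$ ($F = \left(-9\right)^{2} = 81$)
$u{\left(W \right)} = \frac{12 W}{5}$ ($u{\left(W \right)} = \frac{6 \left(W + W\right)}{5} = \frac{6 \cdot 2 W}{5} = \frac{12 W}{5}$)
$V = 286$ ($V = 2 + 284 = 286$)
$u{\left(\left(-1\right) 7 \right)} V + F = \frac{12 \left(\left(-1\right) 7\right)}{5} \cdot 286 + 81 = \frac{12}{5} \left(-7\right) 286 + 81 = \left(- \frac{84}{5}\right) 286 + 81 = - \frac{24024}{5} + 81 = - \frac{23619}{5}$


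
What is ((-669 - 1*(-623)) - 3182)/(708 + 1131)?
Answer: -1076/613 ≈ -1.7553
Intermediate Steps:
((-669 - 1*(-623)) - 3182)/(708 + 1131) = ((-669 + 623) - 3182)/1839 = (-46 - 3182)*(1/1839) = -3228*1/1839 = -1076/613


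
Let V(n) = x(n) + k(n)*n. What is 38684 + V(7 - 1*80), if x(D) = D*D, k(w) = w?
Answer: 49342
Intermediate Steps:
x(D) = D²
V(n) = 2*n² (V(n) = n² + n*n = n² + n² = 2*n²)
38684 + V(7 - 1*80) = 38684 + 2*(7 - 1*80)² = 38684 + 2*(7 - 80)² = 38684 + 2*(-73)² = 38684 + 2*5329 = 38684 + 10658 = 49342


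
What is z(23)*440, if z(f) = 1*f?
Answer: 10120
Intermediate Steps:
z(f) = f
z(23)*440 = 23*440 = 10120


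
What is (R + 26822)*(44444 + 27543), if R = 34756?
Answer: 4432815486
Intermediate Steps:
(R + 26822)*(44444 + 27543) = (34756 + 26822)*(44444 + 27543) = 61578*71987 = 4432815486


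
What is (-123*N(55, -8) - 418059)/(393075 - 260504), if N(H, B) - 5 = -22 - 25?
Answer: -412893/132571 ≈ -3.1145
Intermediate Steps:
N(H, B) = -42 (N(H, B) = 5 + (-22 - 25) = 5 - 47 = -42)
(-123*N(55, -8) - 418059)/(393075 - 260504) = (-123*(-42) - 418059)/(393075 - 260504) = (5166 - 418059)/132571 = -412893*1/132571 = -412893/132571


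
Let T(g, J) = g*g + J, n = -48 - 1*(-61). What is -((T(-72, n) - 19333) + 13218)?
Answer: 918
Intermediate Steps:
n = 13 (n = -48 + 61 = 13)
T(g, J) = J + g² (T(g, J) = g² + J = J + g²)
-((T(-72, n) - 19333) + 13218) = -(((13 + (-72)²) - 19333) + 13218) = -(((13 + 5184) - 19333) + 13218) = -((5197 - 19333) + 13218) = -(-14136 + 13218) = -1*(-918) = 918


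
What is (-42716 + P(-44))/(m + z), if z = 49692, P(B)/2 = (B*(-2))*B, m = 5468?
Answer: -2523/2758 ≈ -0.91479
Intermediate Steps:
P(B) = -4*B² (P(B) = 2*((B*(-2))*B) = 2*((-2*B)*B) = 2*(-2*B²) = -4*B²)
(-42716 + P(-44))/(m + z) = (-42716 - 4*(-44)²)/(5468 + 49692) = (-42716 - 4*1936)/55160 = (-42716 - 7744)*(1/55160) = -50460*1/55160 = -2523/2758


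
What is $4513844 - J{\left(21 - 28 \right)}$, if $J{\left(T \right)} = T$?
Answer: $4513851$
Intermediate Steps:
$4513844 - J{\left(21 - 28 \right)} = 4513844 - \left(21 - 28\right) = 4513844 - -7 = 4513844 + 7 = 4513851$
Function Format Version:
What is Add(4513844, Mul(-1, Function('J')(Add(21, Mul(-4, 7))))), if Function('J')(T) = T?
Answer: 4513851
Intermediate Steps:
Add(4513844, Mul(-1, Function('J')(Add(21, Mul(-4, 7))))) = Add(4513844, Mul(-1, Add(21, Mul(-4, 7)))) = Add(4513844, Mul(-1, Add(21, -28))) = Add(4513844, Mul(-1, -7)) = Add(4513844, 7) = 4513851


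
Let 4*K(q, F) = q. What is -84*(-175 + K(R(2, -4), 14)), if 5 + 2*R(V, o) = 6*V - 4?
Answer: 29337/2 ≈ 14669.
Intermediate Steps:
R(V, o) = -9/2 + 3*V (R(V, o) = -5/2 + (6*V - 4)/2 = -5/2 + (-4 + 6*V)/2 = -5/2 + (-2 + 3*V) = -9/2 + 3*V)
K(q, F) = q/4
-84*(-175 + K(R(2, -4), 14)) = -84*(-175 + (-9/2 + 3*2)/4) = -84*(-175 + (-9/2 + 6)/4) = -84*(-175 + (1/4)*(3/2)) = -84*(-175 + 3/8) = -84*(-1397/8) = 29337/2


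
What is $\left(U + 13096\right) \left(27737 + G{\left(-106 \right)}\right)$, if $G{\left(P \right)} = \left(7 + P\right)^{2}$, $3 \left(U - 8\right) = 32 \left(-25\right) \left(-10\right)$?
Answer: $\frac{1775997856}{3} \approx 5.92 \cdot 10^{8}$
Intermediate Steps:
$U = \frac{8024}{3}$ ($U = 8 + \frac{32 \left(-25\right) \left(-10\right)}{3} = 8 + \frac{\left(-800\right) \left(-10\right)}{3} = 8 + \frac{1}{3} \cdot 8000 = 8 + \frac{8000}{3} = \frac{8024}{3} \approx 2674.7$)
$\left(U + 13096\right) \left(27737 + G{\left(-106 \right)}\right) = \left(\frac{8024}{3} + 13096\right) \left(27737 + \left(7 - 106\right)^{2}\right) = \frac{47312 \left(27737 + \left(-99\right)^{2}\right)}{3} = \frac{47312 \left(27737 + 9801\right)}{3} = \frac{47312}{3} \cdot 37538 = \frac{1775997856}{3}$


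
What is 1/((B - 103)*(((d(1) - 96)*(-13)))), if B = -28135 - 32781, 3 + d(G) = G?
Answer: -1/77738206 ≈ -1.2864e-8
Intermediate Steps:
d(G) = -3 + G
B = -60916
1/((B - 103)*(((d(1) - 96)*(-13)))) = 1/((-60916 - 103)*((((-3 + 1) - 96)*(-13)))) = 1/((-61019)*(((-2 - 96)*(-13)))) = -1/(61019*((-98*(-13)))) = -1/61019/1274 = -1/61019*1/1274 = -1/77738206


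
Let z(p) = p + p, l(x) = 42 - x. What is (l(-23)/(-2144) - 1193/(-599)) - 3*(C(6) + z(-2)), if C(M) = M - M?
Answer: 17929929/1284256 ≈ 13.961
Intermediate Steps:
z(p) = 2*p
C(M) = 0
(l(-23)/(-2144) - 1193/(-599)) - 3*(C(6) + z(-2)) = ((42 - 1*(-23))/(-2144) - 1193/(-599)) - 3*(0 + 2*(-2)) = ((42 + 23)*(-1/2144) - 1193*(-1/599)) - 3*(0 - 4) = (65*(-1/2144) + 1193/599) - 3*(-4) = (-65/2144 + 1193/599) + 12 = 2518857/1284256 + 12 = 17929929/1284256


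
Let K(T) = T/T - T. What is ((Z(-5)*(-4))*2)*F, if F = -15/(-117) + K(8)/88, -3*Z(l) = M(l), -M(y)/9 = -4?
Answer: 668/143 ≈ 4.6713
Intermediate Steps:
M(y) = 36 (M(y) = -9*(-4) = 36)
Z(l) = -12 (Z(l) = -⅓*36 = -12)
K(T) = 1 - T
F = 167/3432 (F = -15/(-117) + (1 - 1*8)/88 = -15*(-1/117) + (1 - 8)*(1/88) = 5/39 - 7*1/88 = 5/39 - 7/88 = 167/3432 ≈ 0.048660)
((Z(-5)*(-4))*2)*F = (-12*(-4)*2)*(167/3432) = (48*2)*(167/3432) = 96*(167/3432) = 668/143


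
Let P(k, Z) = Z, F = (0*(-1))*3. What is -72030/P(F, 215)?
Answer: -14406/43 ≈ -335.02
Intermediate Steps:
F = 0 (F = 0*3 = 0)
-72030/P(F, 215) = -72030/215 = -72030*1/215 = -14406/43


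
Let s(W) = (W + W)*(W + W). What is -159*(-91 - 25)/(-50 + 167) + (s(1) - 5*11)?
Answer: 4159/39 ≈ 106.64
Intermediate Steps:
s(W) = 4*W² (s(W) = (2*W)*(2*W) = 4*W²)
-159*(-91 - 25)/(-50 + 167) + (s(1) - 5*11) = -159*(-91 - 25)/(-50 + 167) + (4*1² - 5*11) = -(-18444)/117 + (4*1 - 55) = -(-18444)/117 + (4 - 55) = -159*(-116/117) - 51 = 6148/39 - 51 = 4159/39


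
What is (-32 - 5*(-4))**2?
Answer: 144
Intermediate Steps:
(-32 - 5*(-4))**2 = (-32 + 20)**2 = (-12)**2 = 144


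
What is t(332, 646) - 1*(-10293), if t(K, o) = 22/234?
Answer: 1204292/117 ≈ 10293.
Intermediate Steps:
t(K, o) = 11/117 (t(K, o) = 22*(1/234) = 11/117)
t(332, 646) - 1*(-10293) = 11/117 - 1*(-10293) = 11/117 + 10293 = 1204292/117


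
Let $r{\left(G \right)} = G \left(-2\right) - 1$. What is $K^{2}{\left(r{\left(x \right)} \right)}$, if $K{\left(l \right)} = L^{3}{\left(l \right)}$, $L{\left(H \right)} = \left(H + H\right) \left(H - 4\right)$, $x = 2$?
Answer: $531441000000$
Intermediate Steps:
$L{\left(H \right)} = 2 H \left(-4 + H\right)$
$r{\left(G \right)} = -1 - 2 G$ ($r{\left(G \right)} = - 2 G - 1 = -1 - 2 G$)
$K{\left(l \right)} = 8 l^{3} \left(-4 + l\right)^{3}$ ($K{\left(l \right)} = \left(2 l \left(-4 + l\right)\right)^{3} = 8 l^{3} \left(-4 + l\right)^{3}$)
$K^{2}{\left(r{\left(x \right)} \right)} = \left(8 \left(-1 - 4\right)^{3} \left(-4 - 5\right)^{3}\right)^{2} = \left(8 \left(-5\right)^{3} \left(-4 - 5\right)^{3}\right)^{2} = \left(8 \left(-125\right) \left(-9\right)^{3}\right)^{2} = \left(8 \left(-125\right) \left(-729\right)\right)^{2} = 729000^{2} = 531441000000$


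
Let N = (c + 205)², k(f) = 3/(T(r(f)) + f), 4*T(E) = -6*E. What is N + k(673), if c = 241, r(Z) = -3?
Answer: 269531186/1355 ≈ 1.9892e+5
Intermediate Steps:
T(E) = -3*E/2 (T(E) = (-6*E)/4 = -3*E/2)
k(f) = 3/(9/2 + f) (k(f) = 3/(-3/2*(-3) + f) = 3/(9/2 + f))
N = 198916 (N = (241 + 205)² = 446² = 198916)
N + k(673) = 198916 + 6/(9 + 2*673) = 198916 + 6/(9 + 1346) = 198916 + 6/1355 = 269531186/1355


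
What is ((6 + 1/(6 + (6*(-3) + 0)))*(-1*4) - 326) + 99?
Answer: -752/3 ≈ -250.67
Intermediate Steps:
((6 + 1/(6 + (6*(-3) + 0)))*(-1*4) - 326) + 99 = ((6 + 1/(6 + (-18 + 0)))*(-4) - 326) + 99 = ((6 + 1/(6 - 18))*(-4) - 326) + 99 = ((6 + 1/(-12))*(-4) - 326) + 99 = ((6 - 1/12)*(-4) - 326) + 99 = ((71/12)*(-4) - 326) + 99 = (-71/3 - 326) + 99 = -1049/3 + 99 = -752/3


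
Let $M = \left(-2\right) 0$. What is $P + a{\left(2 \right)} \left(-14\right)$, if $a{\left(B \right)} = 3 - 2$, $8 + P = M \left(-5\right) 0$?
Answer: $-22$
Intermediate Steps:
$M = 0$
$P = -8$ ($P = -8 + 0 \left(-5\right) 0 = -8 + 0 \cdot 0 = -8 + 0 = -8$)
$a{\left(B \right)} = 1$ ($a{\left(B \right)} = 3 - 2 = 1$)
$P + a{\left(2 \right)} \left(-14\right) = -8 + 1 \left(-14\right) = -8 - 14 = -22$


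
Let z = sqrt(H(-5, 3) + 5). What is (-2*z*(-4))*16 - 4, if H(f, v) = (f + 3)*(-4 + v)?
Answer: -4 + 128*sqrt(7) ≈ 334.66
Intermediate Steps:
H(f, v) = (-4 + v)*(3 + f) (H(f, v) = (3 + f)*(-4 + v) = (-4 + v)*(3 + f))
z = sqrt(7) (z = sqrt((-12 - 4*(-5) + 3*3 - 5*3) + 5) = sqrt((-12 + 20 + 9 - 15) + 5) = sqrt(2 + 5) = sqrt(7) ≈ 2.6458)
(-2*z*(-4))*16 - 4 = (-2*sqrt(7)*(-4))*16 - 4 = (8*sqrt(7))*16 - 4 = 128*sqrt(7) - 4 = -4 + 128*sqrt(7)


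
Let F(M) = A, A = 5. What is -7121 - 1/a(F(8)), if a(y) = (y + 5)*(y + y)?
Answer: -712101/100 ≈ -7121.0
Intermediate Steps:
F(M) = 5
a(y) = 2*y*(5 + y) (a(y) = (5 + y)*(2*y) = 2*y*(5 + y))
-7121 - 1/a(F(8)) = -7121 - 1/(2*5*(5 + 5)) = -7121 - 1/(2*5*10) = -7121 - 1/100 = -712101/100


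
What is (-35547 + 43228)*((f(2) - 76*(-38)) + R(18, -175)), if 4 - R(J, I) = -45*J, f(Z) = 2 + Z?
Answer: 28465786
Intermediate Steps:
R(J, I) = 4 + 45*J (R(J, I) = 4 - (-45)*J = 4 + 45*J)
(-35547 + 43228)*((f(2) - 76*(-38)) + R(18, -175)) = (-35547 + 43228)*(((2 + 2) - 76*(-38)) + (4 + 45*18)) = 7681*((4 + 2888) + (4 + 810)) = 7681*(2892 + 814) = 7681*3706 = 28465786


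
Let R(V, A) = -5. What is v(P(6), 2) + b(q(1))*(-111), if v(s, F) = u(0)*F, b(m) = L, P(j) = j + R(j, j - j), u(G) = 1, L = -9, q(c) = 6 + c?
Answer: 1001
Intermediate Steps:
P(j) = -5 + j (P(j) = j - 5 = -5 + j)
b(m) = -9
v(s, F) = F (v(s, F) = 1*F = F)
v(P(6), 2) + b(q(1))*(-111) = 2 - 9*(-111) = 2 + 999 = 1001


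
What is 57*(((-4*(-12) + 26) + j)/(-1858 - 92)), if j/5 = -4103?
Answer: 388379/650 ≈ 597.51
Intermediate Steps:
j = -20515 (j = 5*(-4103) = -20515)
57*(((-4*(-12) + 26) + j)/(-1858 - 92)) = 57*(((-4*(-12) + 26) - 20515)/(-1858 - 92)) = 57*(((48 + 26) - 20515)/(-1950)) = 57*((74 - 20515)*(-1/1950)) = 57*(-20441*(-1/1950)) = 57*(20441/1950) = 388379/650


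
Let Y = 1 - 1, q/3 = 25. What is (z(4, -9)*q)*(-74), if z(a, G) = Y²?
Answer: 0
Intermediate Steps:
q = 75 (q = 3*25 = 75)
Y = 0
z(a, G) = 0 (z(a, G) = 0² = 0)
(z(4, -9)*q)*(-74) = (0*75)*(-74) = 0*(-74) = 0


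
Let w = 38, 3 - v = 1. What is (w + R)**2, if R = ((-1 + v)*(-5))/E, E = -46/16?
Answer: 835396/529 ≈ 1579.2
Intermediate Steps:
v = 2 (v = 3 - 1*1 = 3 - 1 = 2)
E = -23/8 (E = -46*1/16 = -23/8 ≈ -2.8750)
R = 40/23 (R = ((-1 + 2)*(-5))/(-23/8) = (1*(-5))*(-8/23) = -5*(-8/23) = 40/23 ≈ 1.7391)
(w + R)**2 = (38 + 40/23)**2 = (914/23)**2 = 835396/529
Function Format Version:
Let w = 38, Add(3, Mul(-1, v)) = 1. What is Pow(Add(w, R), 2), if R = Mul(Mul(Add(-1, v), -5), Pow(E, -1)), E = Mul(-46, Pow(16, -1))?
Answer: Rational(835396, 529) ≈ 1579.2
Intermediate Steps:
v = 2 (v = Add(3, Mul(-1, 1)) = Add(3, -1) = 2)
E = Rational(-23, 8) (E = Mul(-46, Rational(1, 16)) = Rational(-23, 8) ≈ -2.8750)
R = Rational(40, 23) (R = Mul(Mul(Add(-1, 2), -5), Pow(Rational(-23, 8), -1)) = Mul(Mul(1, -5), Rational(-8, 23)) = Mul(-5, Rational(-8, 23)) = Rational(40, 23) ≈ 1.7391)
Pow(Add(w, R), 2) = Pow(Add(38, Rational(40, 23)), 2) = Pow(Rational(914, 23), 2) = Rational(835396, 529)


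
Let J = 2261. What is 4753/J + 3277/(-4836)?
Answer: 2225173/1562028 ≈ 1.4245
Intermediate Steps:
4753/J + 3277/(-4836) = 4753/2261 + 3277/(-4836) = 4753*(1/2261) + 3277*(-1/4836) = 679/323 - 3277/4836 = 2225173/1562028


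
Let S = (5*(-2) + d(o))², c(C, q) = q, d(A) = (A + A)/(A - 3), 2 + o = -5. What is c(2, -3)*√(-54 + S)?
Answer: -3*√499/5 ≈ -13.403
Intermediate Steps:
o = -7 (o = -2 - 5 = -7)
d(A) = 2*A/(-3 + A) (d(A) = (2*A)/(-3 + A) = 2*A/(-3 + A))
S = 1849/25 (S = (5*(-2) + 2*(-7)/(-3 - 7))² = (-10 + 2*(-7)/(-10))² = (-10 + 2*(-7)*(-⅒))² = (-10 + 7/5)² = (-43/5)² = 1849/25 ≈ 73.960)
c(2, -3)*√(-54 + S) = -3*√(-54 + 1849/25) = -3*√499/5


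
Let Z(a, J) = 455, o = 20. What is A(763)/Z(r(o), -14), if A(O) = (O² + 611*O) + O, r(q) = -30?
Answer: 29975/13 ≈ 2305.8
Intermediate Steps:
A(O) = O² + 612*O
A(763)/Z(r(o), -14) = (763*(612 + 763))/455 = (763*1375)*(1/455) = 1049125*(1/455) = 29975/13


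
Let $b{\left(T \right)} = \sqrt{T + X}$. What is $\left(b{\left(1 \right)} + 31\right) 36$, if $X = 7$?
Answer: $1116 + 72 \sqrt{2} \approx 1217.8$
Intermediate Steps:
$b{\left(T \right)} = \sqrt{7 + T}$ ($b{\left(T \right)} = \sqrt{T + 7} = \sqrt{7 + T}$)
$\left(b{\left(1 \right)} + 31\right) 36 = \left(\sqrt{7 + 1} + 31\right) 36 = \left(\sqrt{8} + 31\right) 36 = \left(2 \sqrt{2} + 31\right) 36 = \left(31 + 2 \sqrt{2}\right) 36 = 1116 + 72 \sqrt{2}$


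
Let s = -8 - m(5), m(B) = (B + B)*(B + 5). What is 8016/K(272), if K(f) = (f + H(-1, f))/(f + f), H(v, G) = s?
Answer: 1090176/41 ≈ 26590.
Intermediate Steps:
m(B) = 2*B*(5 + B) (m(B) = (2*B)*(5 + B) = 2*B*(5 + B))
s = -108 (s = -8 - 2*5*(5 + 5) = -8 - 2*5*10 = -8 - 1*100 = -8 - 100 = -108)
H(v, G) = -108
K(f) = (-108 + f)/(2*f) (K(f) = (f - 108)/(f + f) = (-108 + f)/((2*f)) = (-108 + f)*(1/(2*f)) = (-108 + f)/(2*f))
8016/K(272) = 8016/(((½)*(-108 + 272)/272)) = 8016/(((½)*(1/272)*164)) = 8016/(41/136) = 8016*(136/41) = 1090176/41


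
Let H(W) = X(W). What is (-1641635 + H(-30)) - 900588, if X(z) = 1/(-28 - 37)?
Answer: -165244496/65 ≈ -2.5422e+6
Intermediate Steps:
X(z) = -1/65 (X(z) = 1/(-65) = -1/65)
H(W) = -1/65
(-1641635 + H(-30)) - 900588 = (-1641635 - 1/65) - 900588 = -106706276/65 - 900588 = -165244496/65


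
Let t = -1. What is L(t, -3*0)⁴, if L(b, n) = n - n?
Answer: 0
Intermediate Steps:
L(b, n) = 0
L(t, -3*0)⁴ = 0⁴ = 0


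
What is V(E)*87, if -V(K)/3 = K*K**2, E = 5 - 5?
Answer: 0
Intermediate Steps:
E = 0
V(K) = -3*K**3 (V(K) = -3*K*K**2 = -3*K**3)
V(E)*87 = -3*0**3*87 = -3*0*87 = 0*87 = 0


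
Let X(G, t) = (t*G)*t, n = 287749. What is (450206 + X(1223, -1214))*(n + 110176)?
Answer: 717420062468450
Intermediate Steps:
X(G, t) = G*t² (X(G, t) = (G*t)*t = G*t²)
(450206 + X(1223, -1214))*(n + 110176) = (450206 + 1223*(-1214)²)*(287749 + 110176) = (450206 + 1223*1473796)*397925 = (450206 + 1802452508)*397925 = 1802902714*397925 = 717420062468450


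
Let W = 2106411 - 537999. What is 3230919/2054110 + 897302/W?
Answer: 863821142731/402711346665 ≈ 2.1450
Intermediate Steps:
W = 1568412
3230919/2054110 + 897302/W = 3230919/2054110 + 897302/1568412 = 3230919*(1/2054110) + 897302*(1/1568412) = 3230919/2054110 + 448651/784206 = 863821142731/402711346665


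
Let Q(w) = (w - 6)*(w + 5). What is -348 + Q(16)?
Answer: -138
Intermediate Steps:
Q(w) = (-6 + w)*(5 + w)
-348 + Q(16) = -348 + (-30 + 16**2 - 1*16) = -348 + (-30 + 256 - 16) = -348 + 210 = -138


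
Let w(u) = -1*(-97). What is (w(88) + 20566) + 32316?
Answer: 52979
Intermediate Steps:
w(u) = 97
(w(88) + 20566) + 32316 = (97 + 20566) + 32316 = 20663 + 32316 = 52979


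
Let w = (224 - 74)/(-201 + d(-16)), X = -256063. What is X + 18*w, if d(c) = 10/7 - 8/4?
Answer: -361323793/1411 ≈ -2.5608e+5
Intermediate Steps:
d(c) = -4/7 (d(c) = 10*(⅐) - 8*¼ = 10/7 - 2 = -4/7)
w = -1050/1411 (w = (224 - 74)/(-201 - 4/7) = 150/(-1411/7) = 150*(-7/1411) = -1050/1411 ≈ -0.74415)
X + 18*w = -256063 + 18*(-1050/1411) = -256063 - 18900/1411 = -361323793/1411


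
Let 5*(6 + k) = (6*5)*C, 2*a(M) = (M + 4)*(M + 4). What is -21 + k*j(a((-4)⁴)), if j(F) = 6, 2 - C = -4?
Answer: 159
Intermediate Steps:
C = 6 (C = 2 - 1*(-4) = 2 + 4 = 6)
a(M) = (4 + M)²/2 (a(M) = ((M + 4)*(M + 4))/2 = ((4 + M)*(4 + M))/2 = (4 + M)²/2)
k = 30 (k = -6 + ((6*5)*6)/5 = -6 + (30*6)/5 = -6 + (⅕)*180 = -6 + 36 = 30)
-21 + k*j(a((-4)⁴)) = -21 + 30*6 = -21 + 180 = 159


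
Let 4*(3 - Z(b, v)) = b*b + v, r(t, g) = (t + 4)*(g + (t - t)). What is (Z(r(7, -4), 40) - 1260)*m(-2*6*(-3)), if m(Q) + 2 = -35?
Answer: 64787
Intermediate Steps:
r(t, g) = g*(4 + t) (r(t, g) = (4 + t)*(g + 0) = (4 + t)*g = g*(4 + t))
Z(b, v) = 3 - v/4 - b**2/4 (Z(b, v) = 3 - (b*b + v)/4 = 3 - (b**2 + v)/4 = 3 - (v + b**2)/4 = 3 + (-v/4 - b**2/4) = 3 - v/4 - b**2/4)
m(Q) = -37 (m(Q) = -2 - 35 = -37)
(Z(r(7, -4), 40) - 1260)*m(-2*6*(-3)) = ((3 - 1/4*40 - 16*(4 + 7)**2/4) - 1260)*(-37) = ((3 - 10 - (-4*11)**2/4) - 1260)*(-37) = ((3 - 10 - 1/4*(-44)**2) - 1260)*(-37) = ((3 - 10 - 1/4*1936) - 1260)*(-37) = ((3 - 10 - 484) - 1260)*(-37) = (-491 - 1260)*(-37) = -1751*(-37) = 64787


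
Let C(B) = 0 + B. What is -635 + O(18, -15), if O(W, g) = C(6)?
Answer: -629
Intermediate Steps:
C(B) = B
O(W, g) = 6
-635 + O(18, -15) = -635 + 6 = -629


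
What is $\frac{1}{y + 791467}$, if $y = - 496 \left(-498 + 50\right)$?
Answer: $\frac{1}{1013675} \approx 9.8651 \cdot 10^{-7}$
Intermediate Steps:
$y = 222208$ ($y = \left(-496\right) \left(-448\right) = 222208$)
$\frac{1}{y + 791467} = \frac{1}{222208 + 791467} = \frac{1}{1013675}$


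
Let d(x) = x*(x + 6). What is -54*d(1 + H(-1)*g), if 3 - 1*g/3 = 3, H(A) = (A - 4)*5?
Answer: -378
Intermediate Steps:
H(A) = -20 + 5*A (H(A) = (-4 + A)*5 = -20 + 5*A)
g = 0 (g = 9 - 3*3 = 9 - 9 = 0)
d(x) = x*(6 + x)
-54*d(1 + H(-1)*g) = -54*(1 + (-20 + 5*(-1))*0)*(6 + (1 + (-20 + 5*(-1))*0)) = -54*(1 + (-20 - 5)*0)*(6 + (1 + (-20 - 5)*0)) = -54*(1 - 25*0)*(6 + (1 - 25*0)) = -54*(1 + 0)*(6 + (1 + 0)) = -54*(6 + 1) = -54*7 = -378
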